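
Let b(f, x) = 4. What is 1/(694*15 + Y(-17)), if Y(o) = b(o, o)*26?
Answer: 1/10514 ≈ 9.5111e-5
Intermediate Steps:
Y(o) = 104 (Y(o) = 4*26 = 104)
1/(694*15 + Y(-17)) = 1/(694*15 + 104) = 1/(10410 + 104) = 1/10514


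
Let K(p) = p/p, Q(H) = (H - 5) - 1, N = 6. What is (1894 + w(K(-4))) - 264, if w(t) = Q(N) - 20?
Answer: 1610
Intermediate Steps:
Q(H) = -6 + H (Q(H) = (-5 + H) - 1 = -6 + H)
K(p) = 1
w(t) = -20 (w(t) = (-6 + 6) - 20 = 0 - 20 = -20)
(1894 + w(K(-4))) - 264 = (1894 - 20) - 264 = 1874 - 264 = 1610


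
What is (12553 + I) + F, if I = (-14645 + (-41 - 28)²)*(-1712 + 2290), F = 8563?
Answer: -5691836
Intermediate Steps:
I = -5712952 (I = (-14645 + (-69)²)*578 = (-14645 + 4761)*578 = -9884*578 = -5712952)
(12553 + I) + F = (12553 - 5712952) + 8563 = -5700399 + 8563 = -5691836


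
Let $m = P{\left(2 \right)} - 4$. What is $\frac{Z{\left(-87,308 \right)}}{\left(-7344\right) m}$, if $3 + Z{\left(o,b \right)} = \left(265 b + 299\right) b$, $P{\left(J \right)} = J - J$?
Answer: $\frac{25231049}{29376} \approx 858.9$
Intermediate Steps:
$P{\left(J \right)} = 0$
$m = -4$ ($m = 0 - 4 = -4$)
$Z{\left(o,b \right)} = -3 + b \left(299 + 265 b\right)$ ($Z{\left(o,b \right)} = -3 + \left(265 b + 299\right) b = -3 + \left(299 + 265 b\right) b = -3 + b \left(299 + 265 b\right)$)
$\frac{Z{\left(-87,308 \right)}}{\left(-7344\right) m} = \frac{-3 + 265 \cdot 308^{2} + 299 \cdot 308}{\left(-7344\right) \left(-4\right)} = \frac{-3 + 265 \cdot 94864 + 92092}{29376} = \left(-3 + 25138960 + 92092\right) \frac{1}{29376} = 25231049 \cdot \frac{1}{29376} = \frac{25231049}{29376}$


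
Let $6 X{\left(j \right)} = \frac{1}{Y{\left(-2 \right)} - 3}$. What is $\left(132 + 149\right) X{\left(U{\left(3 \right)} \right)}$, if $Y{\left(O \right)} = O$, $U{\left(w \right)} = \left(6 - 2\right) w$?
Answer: $- \frac{281}{30} \approx -9.3667$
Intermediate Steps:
$U{\left(w \right)} = 4 w$
$X{\left(j \right)} = - \frac{1}{30}$ ($X{\left(j \right)} = \frac{1}{6 \left(-2 - 3\right)} = \frac{1}{6 \left(-5\right)} = \frac{1}{6} \left(- \frac{1}{5}\right) = - \frac{1}{30}$)
$\left(132 + 149\right) X{\left(U{\left(3 \right)} \right)} = \left(132 + 149\right) \left(- \frac{1}{30}\right) = 281 \left(- \frac{1}{30}\right) = - \frac{281}{30}$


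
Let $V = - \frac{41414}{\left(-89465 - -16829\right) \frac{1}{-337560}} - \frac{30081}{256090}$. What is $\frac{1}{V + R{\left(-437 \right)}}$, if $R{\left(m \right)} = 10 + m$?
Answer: $- \frac{1550112770}{299000737976883} \approx -5.1843 \cdot 10^{-6}$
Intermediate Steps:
$V = - \frac{298338839824093}{1550112770}$ ($V = - \frac{41414}{\left(-89465 + 16829\right) \left(- \frac{1}{337560}\right)} - \frac{30081}{256090} = - \frac{41414}{\left(-72636\right) \left(- \frac{1}{337560}\right)} - \frac{30081}{256090} = - \frac{41414}{\frac{6053}{28130}} - \frac{30081}{256090} = \left(-41414\right) \frac{28130}{6053} - \frac{30081}{256090} = - \frac{1164975820}{6053} - \frac{30081}{256090} = - \frac{298338839824093}{1550112770} \approx -1.9246 \cdot 10^{5}$)
$\frac{1}{V + R{\left(-437 \right)}} = \frac{1}{- \frac{298338839824093}{1550112770} + \left(10 - 437\right)} = \frac{1}{- \frac{298338839824093}{1550112770} - 427} = \frac{1}{- \frac{299000737976883}{1550112770}} = - \frac{1550112770}{299000737976883}$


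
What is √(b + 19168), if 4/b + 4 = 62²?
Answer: √276019215/120 ≈ 138.45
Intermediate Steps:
b = 1/960 (b = 4/(-4 + 62²) = 4/(-4 + 3844) = 4/3840 = 4*(1/3840) = 1/960 ≈ 0.0010417)
√(b + 19168) = √(1/960 + 19168) = √(18401281/960) = √276019215/120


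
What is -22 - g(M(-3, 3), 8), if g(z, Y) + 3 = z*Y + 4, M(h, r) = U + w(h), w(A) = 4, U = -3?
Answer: -31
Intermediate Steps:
M(h, r) = 1 (M(h, r) = -3 + 4 = 1)
g(z, Y) = 1 + Y*z (g(z, Y) = -3 + (z*Y + 4) = -3 + (Y*z + 4) = -3 + (4 + Y*z) = 1 + Y*z)
-22 - g(M(-3, 3), 8) = -22 - (1 + 8*1) = -22 - (1 + 8) = -22 - 1*9 = -22 - 9 = -31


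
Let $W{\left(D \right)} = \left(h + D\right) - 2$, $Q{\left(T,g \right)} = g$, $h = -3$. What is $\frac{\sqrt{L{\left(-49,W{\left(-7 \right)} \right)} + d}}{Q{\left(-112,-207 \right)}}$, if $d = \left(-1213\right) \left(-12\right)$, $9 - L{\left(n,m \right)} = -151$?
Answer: $- \frac{2 \sqrt{3679}}{207} \approx -0.58604$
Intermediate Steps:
$W{\left(D \right)} = -5 + D$ ($W{\left(D \right)} = \left(-3 + D\right) - 2 = -5 + D$)
$L{\left(n,m \right)} = 160$ ($L{\left(n,m \right)} = 9 - -151 = 9 + 151 = 160$)
$d = 14556$
$\frac{\sqrt{L{\left(-49,W{\left(-7 \right)} \right)} + d}}{Q{\left(-112,-207 \right)}} = \frac{\sqrt{160 + 14556}}{-207} = \sqrt{14716} \left(- \frac{1}{207}\right) = 2 \sqrt{3679} \left(- \frac{1}{207}\right) = - \frac{2 \sqrt{3679}}{207}$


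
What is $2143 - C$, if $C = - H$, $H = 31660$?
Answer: $33803$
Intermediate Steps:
$C = -31660$ ($C = \left(-1\right) 31660 = -31660$)
$2143 - C = 2143 - -31660 = 2143 + 31660 = 33803$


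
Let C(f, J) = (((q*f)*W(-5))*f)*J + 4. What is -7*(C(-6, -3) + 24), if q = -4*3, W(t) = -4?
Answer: 36092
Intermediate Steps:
q = -12
C(f, J) = 4 + 48*J*f² (C(f, J) = ((-12*f*(-4))*f)*J + 4 = ((48*f)*f)*J + 4 = (48*f²)*J + 4 = 48*J*f² + 4 = 4 + 48*J*f²)
-7*(C(-6, -3) + 24) = -7*((4 + 48*(-3)*(-6)²) + 24) = -7*((4 + 48*(-3)*36) + 24) = -7*((4 - 5184) + 24) = -7*(-5180 + 24) = -7*(-5156) = 36092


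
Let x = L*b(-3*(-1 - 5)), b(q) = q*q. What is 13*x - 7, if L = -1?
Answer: -4219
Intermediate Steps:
b(q) = q²
x = -324 (x = -(-3*(-1 - 5))² = -(-3*(-6))² = -1*18² = -1*324 = -324)
13*x - 7 = 13*(-324) - 7 = -4212 - 7 = -4219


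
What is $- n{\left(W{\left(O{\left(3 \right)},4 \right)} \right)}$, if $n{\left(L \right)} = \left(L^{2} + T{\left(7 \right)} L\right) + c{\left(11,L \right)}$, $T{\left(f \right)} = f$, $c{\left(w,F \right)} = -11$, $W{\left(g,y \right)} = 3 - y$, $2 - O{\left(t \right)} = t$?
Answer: $17$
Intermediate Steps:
$O{\left(t \right)} = 2 - t$
$n{\left(L \right)} = -11 + L^{2} + 7 L$ ($n{\left(L \right)} = \left(L^{2} + 7 L\right) - 11 = -11 + L^{2} + 7 L$)
$- n{\left(W{\left(O{\left(3 \right)},4 \right)} \right)} = - (-11 + \left(3 - 4\right)^{2} + 7 \left(3 - 4\right)) = - (-11 + \left(-1\right)^{2} + 7 \left(-1\right)) = - (-11 + 1 - 7) = \left(-1\right) \left(-17\right) = 17$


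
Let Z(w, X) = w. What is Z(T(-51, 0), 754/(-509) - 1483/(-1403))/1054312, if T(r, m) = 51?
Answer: 51/1054312 ≈ 4.8373e-5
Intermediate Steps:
Z(T(-51, 0), 754/(-509) - 1483/(-1403))/1054312 = 51/1054312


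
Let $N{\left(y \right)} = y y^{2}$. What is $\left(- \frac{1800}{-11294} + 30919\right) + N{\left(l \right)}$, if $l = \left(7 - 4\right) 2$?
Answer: $\frac{175820245}{5647} \approx 31135.0$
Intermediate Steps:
$l = 6$ ($l = 3 \cdot 2 = 6$)
$N{\left(y \right)} = y^{3}$
$\left(- \frac{1800}{-11294} + 30919\right) + N{\left(l \right)} = \left(- \frac{1800}{-11294} + 30919\right) + 6^{3} = \left(\left(-1800\right) \left(- \frac{1}{11294}\right) + 30919\right) + 216 = \left(\frac{900}{5647} + 30919\right) + 216 = \frac{174600493}{5647} + 216 = \frac{175820245}{5647}$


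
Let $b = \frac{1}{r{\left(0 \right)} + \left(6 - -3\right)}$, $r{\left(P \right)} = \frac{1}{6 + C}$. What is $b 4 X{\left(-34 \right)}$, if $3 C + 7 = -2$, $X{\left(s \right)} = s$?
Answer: $- \frac{102}{7} \approx -14.571$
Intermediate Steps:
$C = -3$ ($C = - \frac{7}{3} + \frac{1}{3} \left(-2\right) = - \frac{7}{3} - \frac{2}{3} = -3$)
$r{\left(P \right)} = \frac{1}{3}$ ($r{\left(P \right)} = \frac{1}{6 - 3} = \frac{1}{3}$)
$b = \frac{3}{28}$ ($b = \frac{1}{\frac{1}{3} + \left(6 - -3\right)} = \frac{1}{\frac{1}{3} + \left(6 + 3\right)} = \frac{1}{\frac{1}{3} + 9} = \frac{1}{\frac{28}{3}} = \frac{3}{28} \approx 0.10714$)
$b 4 X{\left(-34 \right)} = \frac{3}{28} \cdot 4 \left(-34\right) = \frac{3}{7} \left(-34\right) = - \frac{102}{7}$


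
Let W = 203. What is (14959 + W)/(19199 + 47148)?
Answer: 15162/66347 ≈ 0.22853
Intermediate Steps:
(14959 + W)/(19199 + 47148) = (14959 + 203)/(19199 + 47148) = 15162/66347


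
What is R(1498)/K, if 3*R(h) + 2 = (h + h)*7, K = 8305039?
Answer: 6990/8305039 ≈ 0.00084166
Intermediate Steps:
R(h) = -⅔ + 14*h/3 (R(h) = -⅔ + ((h + h)*7)/3 = -⅔ + ((2*h)*7)/3 = -⅔ + (14*h)/3 = -⅔ + 14*h/3)
R(1498)/K = (-⅔ + (14/3)*1498)/8305039 = (-⅔ + 20972/3)*(1/8305039) = 6990*(1/8305039) = 6990/8305039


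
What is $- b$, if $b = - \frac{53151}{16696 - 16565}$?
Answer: $\frac{53151}{131} \approx 405.73$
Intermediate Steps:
$b = - \frac{53151}{131} \approx -405.73$
$- b = \left(-1\right) \left(- \frac{53151}{131}\right) = \frac{53151}{131}$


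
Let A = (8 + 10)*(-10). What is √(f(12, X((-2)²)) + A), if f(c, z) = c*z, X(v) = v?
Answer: 2*I*√33 ≈ 11.489*I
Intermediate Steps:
A = -180 (A = 18*(-10) = -180)
√(f(12, X((-2)²)) + A) = √(12*(-2)² - 180) = √(12*4 - 180) = √(48 - 180) = √(-132) = 2*I*√33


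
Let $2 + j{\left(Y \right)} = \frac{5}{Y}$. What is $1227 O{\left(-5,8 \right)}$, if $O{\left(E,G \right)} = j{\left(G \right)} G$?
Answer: $-13497$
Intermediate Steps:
$j{\left(Y \right)} = -2 + \frac{5}{Y}$
$O{\left(E,G \right)} = G \left(-2 + \frac{5}{G}\right)$ ($O{\left(E,G \right)} = \left(-2 + \frac{5}{G}\right) G = G \left(-2 + \frac{5}{G}\right)$)
$1227 O{\left(-5,8 \right)} = 1227 \left(5 - 16\right) = 1227 \left(-11\right) = -13497$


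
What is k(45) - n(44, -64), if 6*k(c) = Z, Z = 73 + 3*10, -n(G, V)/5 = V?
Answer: -1817/6 ≈ -302.83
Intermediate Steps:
n(G, V) = -5*V
Z = 103 (Z = 73 + 30 = 103)
k(c) = 103/6 (k(c) = (⅙)*103 = 103/6)
k(45) - n(44, -64) = 103/6 - (-5)*(-64) = 103/6 - 1*320 = 103/6 - 320 = -1817/6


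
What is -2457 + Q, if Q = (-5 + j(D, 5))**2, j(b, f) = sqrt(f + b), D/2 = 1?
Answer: -2457 + (5 - sqrt(7))**2 ≈ -2451.5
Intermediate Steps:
D = 2 (D = 2*1 = 2)
j(b, f) = sqrt(b + f)
Q = (-5 + sqrt(7))**2 (Q = (-5 + sqrt(2 + 5))**2 = (-5 + sqrt(7))**2 ≈ 5.5425)
-2457 + Q = -2457 + (5 - sqrt(7))**2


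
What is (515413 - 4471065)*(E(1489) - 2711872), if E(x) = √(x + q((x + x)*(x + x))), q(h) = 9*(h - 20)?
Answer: 10727221900544 - 3955652*√79817665 ≈ 1.0692e+13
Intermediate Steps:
q(h) = -180 + 9*h (q(h) = 9*(-20 + h) = -180 + 9*h)
E(x) = √(-180 + x + 36*x²) (E(x) = √(x + (-180 + 9*((x + x)*(x + x)))) = √(x + (-180 + 9*((2*x)*(2*x)))) = √(x + (-180 + 9*(4*x²))) = √(x + (-180 + 36*x²)) = √(-180 + x + 36*x²))
(515413 - 4471065)*(E(1489) - 2711872) = (515413 - 4471065)*(√(-180 + 1489 + 36*1489²) - 2711872) = -3955652*(√(-180 + 1489 + 36*2217121) - 2711872) = -3955652*(√(-180 + 1489 + 79816356) - 2711872) = -3955652*(√79817665 - 2711872) = -3955652*(-2711872 + √79817665) = 10727221900544 - 3955652*√79817665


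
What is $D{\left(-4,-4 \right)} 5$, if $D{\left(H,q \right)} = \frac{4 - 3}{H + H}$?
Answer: $- \frac{5}{8} \approx -0.625$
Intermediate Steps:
$D{\left(H,q \right)} = \frac{1}{2 H}$ ($D{\left(H,q \right)} = 1 \frac{1}{2 H} = \frac{1}{2 H}$)
$D{\left(-4,-4 \right)} 5 = \frac{1}{2 \left(-4\right)} 5 = \frac{1}{2} \left(- \frac{1}{4}\right) 5 = \left(- \frac{1}{8}\right) 5 = - \frac{5}{8}$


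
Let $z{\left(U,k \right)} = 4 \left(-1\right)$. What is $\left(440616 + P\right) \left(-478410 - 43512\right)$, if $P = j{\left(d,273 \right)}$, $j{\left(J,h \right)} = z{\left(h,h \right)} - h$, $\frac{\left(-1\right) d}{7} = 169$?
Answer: $-229822611558$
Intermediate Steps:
$d = -1183$ ($d = \left(-7\right) 169 = -1183$)
$z{\left(U,k \right)} = -4$
$j{\left(J,h \right)} = -4 - h$
$P = -277$ ($P = -4 - 273 = -277$)
$\left(440616 + P\right) \left(-478410 - 43512\right) = \left(440616 - 277\right) \left(-478410 - 43512\right) = 440339 \left(-521922\right) = -229822611558$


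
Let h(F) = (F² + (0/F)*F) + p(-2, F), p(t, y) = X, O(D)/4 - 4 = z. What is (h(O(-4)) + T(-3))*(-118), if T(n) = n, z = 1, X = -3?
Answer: -46492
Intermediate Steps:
O(D) = 20 (O(D) = 16 + 4*1 = 16 + 4 = 20)
p(t, y) = -3
h(F) = -3 + F² (h(F) = (F² + (0/F)*F) - 3 = (F² + 0*F) - 3 = (F² + 0) - 3 = F² - 3 = -3 + F²)
(h(O(-4)) + T(-3))*(-118) = ((-3 + 20²) - 3)*(-118) = ((-3 + 400) - 3)*(-118) = (397 - 3)*(-118) = 394*(-118) = -46492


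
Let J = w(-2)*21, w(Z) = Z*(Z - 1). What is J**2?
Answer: 15876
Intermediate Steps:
w(Z) = Z*(-1 + Z)
J = 126 (J = -2*(-1 - 2)*21 = -2*(-3)*21 = 6*21 = 126)
J**2 = 126**2 = 15876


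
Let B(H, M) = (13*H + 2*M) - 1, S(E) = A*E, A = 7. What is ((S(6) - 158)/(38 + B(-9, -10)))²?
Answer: 841/625 ≈ 1.3456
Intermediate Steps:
S(E) = 7*E
B(H, M) = -1 + 2*M + 13*H (B(H, M) = (2*M + 13*H) - 1 = -1 + 2*M + 13*H)
((S(6) - 158)/(38 + B(-9, -10)))² = ((7*6 - 158)/(38 + (-1 + 2*(-10) + 13*(-9))))² = ((42 - 158)/(38 + (-1 - 20 - 117)))² = (-116/(38 - 138))² = (-116/(-100))² = (-116*(-1/100))² = (29/25)² = 841/625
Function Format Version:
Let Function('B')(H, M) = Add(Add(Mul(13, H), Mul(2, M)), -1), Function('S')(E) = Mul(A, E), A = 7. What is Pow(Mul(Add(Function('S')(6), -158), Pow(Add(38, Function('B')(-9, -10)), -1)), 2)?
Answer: Rational(841, 625) ≈ 1.3456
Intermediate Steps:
Function('S')(E) = Mul(7, E)
Function('B')(H, M) = Add(-1, Mul(2, M), Mul(13, H)) (Function('B')(H, M) = Add(Add(Mul(2, M), Mul(13, H)), -1) = Add(-1, Mul(2, M), Mul(13, H)))
Pow(Mul(Add(Function('S')(6), -158), Pow(Add(38, Function('B')(-9, -10)), -1)), 2) = Pow(Mul(Add(Mul(7, 6), -158), Pow(Add(38, Add(-1, Mul(2, -10), Mul(13, -9))), -1)), 2) = Pow(Mul(Add(42, -158), Pow(Add(38, Add(-1, -20, -117)), -1)), 2) = Pow(Mul(-116, Pow(Add(38, -138), -1)), 2) = Pow(Mul(-116, Pow(-100, -1)), 2) = Pow(Mul(-116, Rational(-1, 100)), 2) = Pow(Rational(29, 25), 2) = Rational(841, 625)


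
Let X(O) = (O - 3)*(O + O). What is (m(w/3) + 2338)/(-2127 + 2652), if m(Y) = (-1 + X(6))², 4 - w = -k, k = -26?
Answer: 509/75 ≈ 6.7867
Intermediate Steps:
w = -22 (w = 4 - (-1)*(-26) = 4 - 1*26 = 4 - 26 = -22)
X(O) = 2*O*(-3 + O) (X(O) = (-3 + O)*(2*O) = 2*O*(-3 + O))
m(Y) = 1225 (m(Y) = (-1 + 2*6*(-3 + 6))² = (-1 + 2*6*3)² = (-1 + 36)² = 35² = 1225)
(m(w/3) + 2338)/(-2127 + 2652) = (1225 + 2338)/(-2127 + 2652) = 3563/525 = 3563*(1/525) = 509/75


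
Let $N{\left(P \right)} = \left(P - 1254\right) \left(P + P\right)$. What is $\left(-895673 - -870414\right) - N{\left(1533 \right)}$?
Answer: $-880673$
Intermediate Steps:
$N{\left(P \right)} = 2 P \left(-1254 + P\right)$ ($N{\left(P \right)} = \left(-1254 + P\right) 2 P = 2 P \left(-1254 + P\right)$)
$\left(-895673 - -870414\right) - N{\left(1533 \right)} = \left(-895673 - -870414\right) - 2 \cdot 1533 \left(-1254 + 1533\right) = \left(-895673 + 870414\right) - 2 \cdot 1533 \cdot 279 = -25259 - 855414 = -880673$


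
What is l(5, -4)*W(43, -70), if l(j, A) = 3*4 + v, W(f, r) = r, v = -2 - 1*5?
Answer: -350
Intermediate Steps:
v = -7 (v = -2 - 5 = -7)
l(j, A) = 5 (l(j, A) = 3*4 - 7 = 12 - 7 = 5)
l(5, -4)*W(43, -70) = 5*(-70) = -350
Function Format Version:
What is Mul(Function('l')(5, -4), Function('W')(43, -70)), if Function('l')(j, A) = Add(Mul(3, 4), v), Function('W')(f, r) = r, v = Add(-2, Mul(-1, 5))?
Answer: -350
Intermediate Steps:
v = -7 (v = Add(-2, -5) = -7)
Function('l')(j, A) = 5 (Function('l')(j, A) = Add(Mul(3, 4), -7) = Add(12, -7) = 5)
Mul(Function('l')(5, -4), Function('W')(43, -70)) = Mul(5, -70) = -350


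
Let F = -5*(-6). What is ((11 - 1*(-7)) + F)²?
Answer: 2304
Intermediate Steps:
F = 30
((11 - 1*(-7)) + F)² = ((11 - 1*(-7)) + 30)² = ((11 + 7) + 30)² = (18 + 30)² = 48² = 2304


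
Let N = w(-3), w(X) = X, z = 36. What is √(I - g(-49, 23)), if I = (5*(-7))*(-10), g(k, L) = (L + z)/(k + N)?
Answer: 31*√247/26 ≈ 18.739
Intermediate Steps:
N = -3
g(k, L) = (36 + L)/(-3 + k) (g(k, L) = (L + 36)/(k - 3) = (36 + L)/(-3 + k))
I = 350 (I = -35*(-10) = 350)
√(I - g(-49, 23)) = √(350 - (36 + 23)/(-3 - 49)) = √(350 - 59/(-52)) = √(350 - (-1)*59/52) = √(350 - 1*(-59/52)) = √(350 + 59/52) = √(18259/52) = 31*√247/26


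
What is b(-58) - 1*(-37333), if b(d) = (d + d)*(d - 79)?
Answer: 53225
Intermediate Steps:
b(d) = 2*d*(-79 + d) (b(d) = (2*d)*(-79 + d) = 2*d*(-79 + d))
b(-58) - 1*(-37333) = 2*(-58)*(-79 - 58) - 1*(-37333) = 2*(-58)*(-137) + 37333 = 15892 + 37333 = 53225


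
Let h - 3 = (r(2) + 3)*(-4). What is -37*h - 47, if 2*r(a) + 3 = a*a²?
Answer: 656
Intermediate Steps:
r(a) = -3/2 + a³/2 (r(a) = -3/2 + (a*a²)/2 = -3/2 + a³/2)
h = -19 (h = 3 + ((-3/2 + (½)*2³) + 3)*(-4) = 3 + ((-3/2 + (½)*8) + 3)*(-4) = 3 + ((-3/2 + 4) + 3)*(-4) = 3 + (5/2 + 3)*(-4) = 3 + (11/2)*(-4) = 3 - 22 = -19)
-37*h - 47 = -37*(-19) - 47 = 703 - 47 = 656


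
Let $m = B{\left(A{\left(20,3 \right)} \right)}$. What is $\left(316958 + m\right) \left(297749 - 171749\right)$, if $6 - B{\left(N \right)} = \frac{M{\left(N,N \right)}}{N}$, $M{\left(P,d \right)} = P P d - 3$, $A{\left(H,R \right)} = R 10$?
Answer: $39824076600$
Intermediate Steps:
$A{\left(H,R \right)} = 10 R$
$M{\left(P,d \right)} = -3 + d P^{2}$ ($M{\left(P,d \right)} = P^{2} d - 3 = d P^{2} - 3 = -3 + d P^{2}$)
$B{\left(N \right)} = 6 - \frac{-3 + N^{3}}{N}$ ($B{\left(N \right)} = 6 - \frac{-3 + N N^{2}}{N} = 6 - \frac{-3 + N^{3}}{N}$)
$m = - \frac{8939}{10}$ ($m = 6 - \left(10 \cdot 3\right)^{2} + \frac{3}{10 \cdot 3} = 6 - 30^{2} + \frac{3}{30} = 6 - 900 + 3 \cdot \frac{1}{30} = 6 - 900 + \frac{1}{10} = - \frac{8939}{10} \approx -893.9$)
$\left(316958 + m\right) \left(297749 - 171749\right) = \left(316958 - \frac{8939}{10}\right) \left(297749 - 171749\right) = \frac{3160641}{10} \cdot 126000 = 39824076600$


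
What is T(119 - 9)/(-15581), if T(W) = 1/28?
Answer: -1/436268 ≈ -2.2922e-6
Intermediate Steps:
T(W) = 1/28
T(119 - 9)/(-15581) = (1/28)/(-15581) = (1/28)*(-1/15581) = -1/436268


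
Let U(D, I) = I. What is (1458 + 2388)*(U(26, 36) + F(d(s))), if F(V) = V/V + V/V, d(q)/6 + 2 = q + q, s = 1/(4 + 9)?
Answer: 146148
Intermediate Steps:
s = 1/13 ≈ 0.076923
d(q) = -12 + 12*q (d(q) = -12 + 6*(q + q) = -12 + 6*(2*q) = -12 + 12*q)
F(V) = 2 (F(V) = 1 + 1 = 2)
(1458 + 2388)*(U(26, 36) + F(d(s))) = (1458 + 2388)*(36 + 2) = 3846*38 = 146148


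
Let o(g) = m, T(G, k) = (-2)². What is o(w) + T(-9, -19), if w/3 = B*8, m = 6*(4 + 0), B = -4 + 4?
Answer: 28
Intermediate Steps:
B = 0
T(G, k) = 4
m = 24 (m = 6*4 = 24)
w = 0 (w = 3*(0*8) = 3*0 = 0)
o(g) = 24
o(w) + T(-9, -19) = 24 + 4 = 28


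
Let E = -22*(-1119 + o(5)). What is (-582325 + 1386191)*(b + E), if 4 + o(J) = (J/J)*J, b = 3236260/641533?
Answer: 12686920230933648/641533 ≈ 1.9776e+10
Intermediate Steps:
b = 3236260/641533 (b = 3236260*(1/641533) = 3236260/641533 ≈ 5.0446)
o(J) = -4 + J (o(J) = -4 + (J/J)*J = -4 + 1*J = -4 + J)
E = 24596 (E = -22*(-1119 + (-4 + 5)) = -22*(-1119 + 1) = -22*(-1118) = 24596)
(-582325 + 1386191)*(b + E) = (-582325 + 1386191)*(3236260/641533 + 24596) = 803866*(15782381928/641533) = 12686920230933648/641533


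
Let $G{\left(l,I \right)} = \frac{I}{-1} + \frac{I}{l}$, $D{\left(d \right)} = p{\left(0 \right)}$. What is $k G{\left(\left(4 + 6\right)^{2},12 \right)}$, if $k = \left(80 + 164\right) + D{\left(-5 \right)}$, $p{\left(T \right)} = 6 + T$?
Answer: $-2970$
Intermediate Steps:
$D{\left(d \right)} = 6$ ($D{\left(d \right)} = 6 + 0 = 6$)
$G{\left(l,I \right)} = - I + \frac{I}{l}$ ($G{\left(l,I \right)} = I \left(-1\right) + \frac{I}{l} = - I + \frac{I}{l}$)
$k = 250$ ($k = \left(80 + 164\right) + 6 = 244 + 6 = 250$)
$k G{\left(\left(4 + 6\right)^{2},12 \right)} = 250 \left(\left(-1\right) 12 + \frac{12}{\left(4 + 6\right)^{2}}\right) = 250 \left(-12 + \frac{12}{10^{2}}\right) = 250 \left(-12 + \frac{12}{100}\right) = 250 \left(-12 + 12 \cdot \frac{1}{100}\right) = 250 \left(-12 + \frac{3}{25}\right) = 250 \left(- \frac{297}{25}\right) = -2970$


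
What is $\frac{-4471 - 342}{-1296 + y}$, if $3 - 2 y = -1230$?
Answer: $\frac{9626}{1359} \approx 7.0831$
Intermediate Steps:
$y = \frac{1233}{2}$ ($y = \frac{3}{2} - -615 = \frac{3}{2} + 615 = \frac{1233}{2} \approx 616.5$)
$\frac{-4471 - 342}{-1296 + y} = \frac{-4471 - 342}{-1296 + \frac{1233}{2}} = - \frac{4813}{- \frac{1359}{2}} = \left(-4813\right) \left(- \frac{2}{1359}\right) = \frac{9626}{1359}$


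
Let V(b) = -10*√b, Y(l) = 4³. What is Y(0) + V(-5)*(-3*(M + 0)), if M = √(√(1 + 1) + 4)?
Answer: 64 + 30*√(-20 - 5*√2) ≈ 64.0 + 156.09*I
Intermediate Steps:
Y(l) = 64
M = √(4 + √2) (M = √(√2 + 4) = √(4 + √2) ≈ 2.3268)
Y(0) + V(-5)*(-3*(M + 0)) = 64 + (-10*I*√5)*(-3*(√(4 + √2) + 0)) = 64 + (-10*I*√5)*(-3*√(4 + √2)) = 64 + 30*I*√5*√(4 + √2)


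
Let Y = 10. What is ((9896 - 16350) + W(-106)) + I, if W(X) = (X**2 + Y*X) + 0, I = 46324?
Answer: 50046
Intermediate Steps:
W(X) = X**2 + 10*X (W(X) = (X**2 + 10*X) + 0 = X**2 + 10*X)
((9896 - 16350) + W(-106)) + I = ((9896 - 16350) - 106*(10 - 106)) + 46324 = (-6454 - 106*(-96)) + 46324 = (-6454 + 10176) + 46324 = 3722 + 46324 = 50046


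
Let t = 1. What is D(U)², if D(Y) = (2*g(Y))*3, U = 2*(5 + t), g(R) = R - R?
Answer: 0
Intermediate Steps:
g(R) = 0
U = 12 (U = 2*(5 + 1) = 2*6 = 12)
D(Y) = 0 (D(Y) = (2*0)*3 = 0*3 = 0)
D(U)² = 0² = 0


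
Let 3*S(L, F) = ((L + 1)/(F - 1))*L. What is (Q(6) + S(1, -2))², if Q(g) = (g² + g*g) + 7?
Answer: 502681/81 ≈ 6205.9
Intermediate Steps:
Q(g) = 7 + 2*g² (Q(g) = (g² + g²) + 7 = 2*g² + 7 = 7 + 2*g²)
S(L, F) = L*(1 + L)/(3*(-1 + F)) (S(L, F) = (((L + 1)/(F - 1))*L)/3 = (((1 + L)/(-1 + F))*L)/3 = (L*(1 + L)/(-1 + F))/3 = L*(1 + L)/(3*(-1 + F)))
(Q(6) + S(1, -2))² = ((7 + 2*6²) + (⅓)*1*(1 + 1)/(-1 - 2))² = ((7 + 2*36) + (⅓)*1*2/(-3))² = ((7 + 72) + (⅓)*1*(-⅓)*2)² = (79 - 2/9)² = (709/9)² = 502681/81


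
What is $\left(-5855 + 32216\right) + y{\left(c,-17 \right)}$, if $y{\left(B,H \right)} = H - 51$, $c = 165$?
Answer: $26293$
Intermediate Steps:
$y{\left(B,H \right)} = -51 + H$
$\left(-5855 + 32216\right) + y{\left(c,-17 \right)} = \left(-5855 + 32216\right) - 68 = 26361 - 68 = 26293$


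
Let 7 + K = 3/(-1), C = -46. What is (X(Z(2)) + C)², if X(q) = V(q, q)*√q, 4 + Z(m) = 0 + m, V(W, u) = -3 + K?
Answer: 1778 + 1196*I*√2 ≈ 1778.0 + 1691.4*I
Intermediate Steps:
K = -10 (K = -7 + 3/(-1) = -7 + 3*(-1) = -7 - 3 = -10)
V(W, u) = -13 (V(W, u) = -3 - 10 = -13)
Z(m) = -4 + m (Z(m) = -4 + (0 + m) = -4 + m)
X(q) = -13*√q
(X(Z(2)) + C)² = (-13*√(-4 + 2) - 46)² = (-13*I*√2 - 46)² = (-46 - 13*I*√2)²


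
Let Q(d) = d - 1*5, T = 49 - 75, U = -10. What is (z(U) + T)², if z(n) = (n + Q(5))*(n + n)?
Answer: 30276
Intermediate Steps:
T = -26
Q(d) = -5 + d (Q(d) = d - 5 = -5 + d)
z(n) = 2*n² (z(n) = (n + (-5 + 5))*(n + n) = (n + 0)*(2*n) = n*(2*n) = 2*n²)
(z(U) + T)² = (2*(-10)² - 26)² = (2*100 - 26)² = (200 - 26)² = 174² = 30276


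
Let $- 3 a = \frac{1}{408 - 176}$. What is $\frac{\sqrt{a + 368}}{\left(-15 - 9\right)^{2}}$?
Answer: $\frac{\sqrt{44566098}}{200448} \approx 0.033304$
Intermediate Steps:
$a = - \frac{1}{696}$ ($a = - \frac{1}{3 \left(408 - 176\right)} = - \frac{1}{3 \cdot 232} = \left(- \frac{1}{3}\right) \frac{1}{232} = - \frac{1}{696} \approx -0.0014368$)
$\frac{\sqrt{a + 368}}{\left(-15 - 9\right)^{2}} = \frac{\sqrt{- \frac{1}{696} + 368}}{\left(-15 - 9\right)^{2}} = \frac{\sqrt{\frac{256127}{696}}}{\left(-24\right)^{2}} = \frac{\frac{1}{348} \sqrt{44566098}}{576} = \frac{\sqrt{44566098}}{348} \cdot \frac{1}{576} = \frac{\sqrt{44566098}}{200448}$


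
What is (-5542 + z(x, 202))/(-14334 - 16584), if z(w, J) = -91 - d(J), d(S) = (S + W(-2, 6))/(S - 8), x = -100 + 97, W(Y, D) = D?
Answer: 546505/2999046 ≈ 0.18223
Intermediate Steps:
x = -3
d(S) = (6 + S)/(-8 + S) (d(S) = (S + 6)/(S - 8) = (6 + S)/(-8 + S))
z(w, J) = -91 - (6 + J)/(-8 + J)
(-5542 + z(x, 202))/(-14334 - 16584) = (-5542 + 2*(361 - 46*202)/(-8 + 202))/(-14334 - 16584) = (-5542 + 2*(361 - 9292)/194)/(-30918) = (-5542 + 2*(1/194)*(-8931))*(-1/30918) = (-5542 - 8931/97)*(-1/30918) = -546505/97*(-1/30918) = 546505/2999046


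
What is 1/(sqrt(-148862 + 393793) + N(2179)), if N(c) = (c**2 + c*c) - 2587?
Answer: 9493495/90126447070094 - sqrt(244931)/90126447070094 ≈ 1.0533e-7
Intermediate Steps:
N(c) = -2587 + 2*c**2 (N(c) = (c**2 + c**2) - 2587 = 2*c**2 - 2587 = -2587 + 2*c**2)
1/(sqrt(-148862 + 393793) + N(2179)) = 1/(sqrt(-148862 + 393793) + (-2587 + 2*2179**2)) = 1/(sqrt(244931) + (-2587 + 2*4748041)) = 1/(sqrt(244931) + (-2587 + 9496082)) = 1/(sqrt(244931) + 9493495) = 1/(9493495 + sqrt(244931))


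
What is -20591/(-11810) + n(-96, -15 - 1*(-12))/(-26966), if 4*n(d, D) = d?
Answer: 277770173/159234230 ≈ 1.7444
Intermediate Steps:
n(d, D) = d/4
-20591/(-11810) + n(-96, -15 - 1*(-12))/(-26966) = -20591/(-11810) + ((¼)*(-96))/(-26966) = -20591*(-1/11810) - 24*(-1/26966) = 20591/11810 + 12/13483 = 277770173/159234230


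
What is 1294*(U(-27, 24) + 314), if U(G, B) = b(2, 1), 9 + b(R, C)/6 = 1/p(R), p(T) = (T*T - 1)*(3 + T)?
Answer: 1684788/5 ≈ 3.3696e+5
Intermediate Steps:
p(T) = (-1 + T**2)*(3 + T) (p(T) = (T**2 - 1)*(3 + T) = (-1 + T**2)*(3 + T))
b(R, C) = -54 + 6/(-3 + R**3 - R + 3*R**2)
U(G, B) = -268/5 (U(G, B) = -54 + 6/(-3 + 2**3 - 1*2 + 3*2**2) = -54 + 6/(-3 + 8 - 2 + 3*4) = -54 + 6/(-3 + 8 - 2 + 12) = -54 + 6/15 = -54 + 6*(1/15) = -54 + 2/5 = -268/5)
1294*(U(-27, 24) + 314) = 1294*(-268/5 + 314) = 1294*(1302/5) = 1684788/5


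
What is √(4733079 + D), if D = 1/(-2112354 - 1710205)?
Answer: 2*√17289887071416030110/3822559 ≈ 2175.6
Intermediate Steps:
D = -1/3822559 (D = 1/(-3822559) = -1/3822559 ≈ -2.6160e-7)
√(4733079 + D) = √(4733079 - 1/3822559) = √(18092473729160/3822559) = 2*√17289887071416030110/3822559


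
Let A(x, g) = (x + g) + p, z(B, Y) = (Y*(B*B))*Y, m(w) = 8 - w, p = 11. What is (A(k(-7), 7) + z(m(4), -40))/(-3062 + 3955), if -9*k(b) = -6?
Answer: 76856/2679 ≈ 28.688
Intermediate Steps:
k(b) = ⅔ (k(b) = -⅑*(-6) = ⅔)
z(B, Y) = B²*Y² (z(B, Y) = (Y*B²)*Y = B²*Y²)
A(x, g) = 11 + g + x (A(x, g) = (x + g) + 11 = (g + x) + 11 = 11 + g + x)
(A(k(-7), 7) + z(m(4), -40))/(-3062 + 3955) = ((11 + 7 + ⅔) + (8 - 1*4)²*(-40)²)/(-3062 + 3955) = (56/3 + (8 - 4)²*1600)/893 = (56/3 + 4²*1600)*(1/893) = (56/3 + 16*1600)*(1/893) = (56/3 + 25600)*(1/893) = (76856/3)*(1/893) = 76856/2679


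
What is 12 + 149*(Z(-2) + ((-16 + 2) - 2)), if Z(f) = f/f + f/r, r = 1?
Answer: -2521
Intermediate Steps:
Z(f) = 1 + f (Z(f) = f/f + f/1 = 1 + f*1 = 1 + f)
12 + 149*(Z(-2) + ((-16 + 2) - 2)) = 12 + 149*((1 - 2) + ((-16 + 2) - 2)) = 12 + 149*(-1 + (-14 - 2)) = 12 + 149*(-1 - 16) = 12 + 149*(-17) = 12 - 2533 = -2521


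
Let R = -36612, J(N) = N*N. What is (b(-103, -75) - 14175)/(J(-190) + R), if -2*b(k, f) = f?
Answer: 28275/1024 ≈ 27.612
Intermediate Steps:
J(N) = N**2
b(k, f) = -f/2
(b(-103, -75) - 14175)/(J(-190) + R) = (-1/2*(-75) - 14175)/((-190)**2 - 36612) = (75/2 - 14175)/(36100 - 36612) = -28275/2/(-512) = -28275/2*(-1/512) = 28275/1024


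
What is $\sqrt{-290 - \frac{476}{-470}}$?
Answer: $\frac{2 i \sqrt{3989830}}{235} \approx 17.0 i$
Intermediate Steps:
$\sqrt{-290 - \frac{476}{-470}} = \sqrt{-290 - - \frac{238}{235}} = \sqrt{-290 + \frac{238}{235}} = \sqrt{- \frac{67912}{235}} = \frac{2 i \sqrt{3989830}}{235}$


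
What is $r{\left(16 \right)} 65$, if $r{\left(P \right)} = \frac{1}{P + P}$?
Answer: $\frac{65}{32} \approx 2.0313$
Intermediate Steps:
$r{\left(P \right)} = \frac{1}{2 P}$
$r{\left(16 \right)} 65 = \frac{1}{2 \cdot 16} \cdot 65 = \frac{1}{2} \cdot \frac{1}{16} \cdot 65 = \frac{1}{32} \cdot 65 = \frac{65}{32}$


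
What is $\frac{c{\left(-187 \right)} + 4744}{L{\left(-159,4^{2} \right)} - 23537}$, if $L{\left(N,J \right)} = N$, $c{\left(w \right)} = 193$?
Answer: $- \frac{4937}{23696} \approx -0.20835$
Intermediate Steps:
$\frac{c{\left(-187 \right)} + 4744}{L{\left(-159,4^{2} \right)} - 23537} = \frac{193 + 4744}{-159 - 23537} = \frac{4937}{-23696} = 4937 \left(- \frac{1}{23696}\right) = - \frac{4937}{23696}$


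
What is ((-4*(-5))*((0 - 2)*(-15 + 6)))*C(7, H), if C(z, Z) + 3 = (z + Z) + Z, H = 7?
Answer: 6480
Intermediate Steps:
C(z, Z) = -3 + z + 2*Z (C(z, Z) = -3 + ((z + Z) + Z) = -3 + ((Z + z) + Z) = -3 + (z + 2*Z) = -3 + z + 2*Z)
((-4*(-5))*((0 - 2)*(-15 + 6)))*C(7, H) = ((-4*(-5))*((0 - 2)*(-15 + 6)))*(-3 + 7 + 2*7) = (20*(-2*(-9)))*(-3 + 7 + 14) = (20*18)*18 = 360*18 = 6480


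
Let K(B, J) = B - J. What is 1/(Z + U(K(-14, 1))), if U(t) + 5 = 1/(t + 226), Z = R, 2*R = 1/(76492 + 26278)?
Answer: -43368940/216638949 ≈ -0.20019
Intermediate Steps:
R = 1/205540 (R = 1/(2*(76492 + 26278)) = (1/2)/102770 = (1/2)*(1/102770) = 1/205540 ≈ 4.8652e-6)
Z = 1/205540 ≈ 4.8652e-6
U(t) = -5 + 1/(226 + t) (U(t) = -5 + 1/(t + 226) = -5 + 1/(226 + t))
1/(Z + U(K(-14, 1))) = 1/(1/205540 + (-1129 - 5*(-14 - 1*1))/(226 + (-14 - 1*1))) = 1/(1/205540 + (-1129 - 5*(-14 - 1))/(226 + (-14 - 1))) = 1/(1/205540 + (-1129 - 5*(-15))/(226 - 15)) = 1/(1/205540 + (-1129 + 75)/211) = 1/(1/205540 + (1/211)*(-1054)) = 1/(1/205540 - 1054/211) = 1/(-216638949/43368940) = -43368940/216638949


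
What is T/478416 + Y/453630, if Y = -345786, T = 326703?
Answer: -957070727/12056880560 ≈ -0.079380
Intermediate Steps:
T/478416 + Y/453630 = 326703/478416 - 345786/453630 = 326703*(1/478416) - 345786*1/453630 = 108901/159472 - 57631/75605 = -957070727/12056880560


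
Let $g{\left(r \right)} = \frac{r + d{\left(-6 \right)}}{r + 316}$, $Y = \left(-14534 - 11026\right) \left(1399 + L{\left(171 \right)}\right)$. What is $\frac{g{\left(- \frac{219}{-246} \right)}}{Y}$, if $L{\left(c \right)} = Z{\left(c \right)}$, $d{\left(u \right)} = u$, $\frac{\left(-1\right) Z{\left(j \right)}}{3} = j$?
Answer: $\frac{419}{588460467600} \approx 7.1203 \cdot 10^{-10}$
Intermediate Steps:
$Z{\left(j \right)} = - 3 j$
$L{\left(c \right)} = - 3 c$
$Y = -22646160$ ($Y = \left(-14534 - 11026\right) \left(1399 - 513\right) = - 25560 \left(1399 - 513\right) = \left(-25560\right) 886 = -22646160$)
$g{\left(r \right)} = \frac{-6 + r}{316 + r}$ ($g{\left(r \right)} = \frac{r - 6}{r + 316} = \frac{-6 + r}{316 + r}$)
$\frac{g{\left(- \frac{219}{-246} \right)}}{Y} = \frac{\frac{1}{316 - \frac{219}{-246}} \left(-6 - \frac{219}{-246}\right)}{-22646160} = \frac{-6 - - \frac{73}{82}}{316 - - \frac{73}{82}} \left(- \frac{1}{22646160}\right) = \frac{-6 + \frac{73}{82}}{316 + \frac{73}{82}} \left(- \frac{1}{22646160}\right) = \frac{1}{\frac{25985}{82}} \left(- \frac{419}{82}\right) \left(- \frac{1}{22646160}\right) = \frac{82}{25985} \left(- \frac{419}{82}\right) \left(- \frac{1}{22646160}\right) = \left(- \frac{419}{25985}\right) \left(- \frac{1}{22646160}\right) = \frac{419}{588460467600}$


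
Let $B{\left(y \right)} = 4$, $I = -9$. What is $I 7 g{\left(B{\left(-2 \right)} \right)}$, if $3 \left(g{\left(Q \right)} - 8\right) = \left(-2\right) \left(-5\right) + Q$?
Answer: $-798$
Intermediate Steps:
$g{\left(Q \right)} = \frac{34}{3} + \frac{Q}{3}$ ($g{\left(Q \right)} = 8 + \frac{\left(-2\right) \left(-5\right) + Q}{3} = 8 + \frac{10 + Q}{3} = 8 + \left(\frac{10}{3} + \frac{Q}{3}\right) = \frac{34}{3} + \frac{Q}{3}$)
$I 7 g{\left(B{\left(-2 \right)} \right)} = \left(-9\right) 7 \left(\frac{34}{3} + \frac{1}{3} \cdot 4\right) = - 63 \left(\frac{34}{3} + \frac{4}{3}\right) = \left(-63\right) \frac{38}{3} = -798$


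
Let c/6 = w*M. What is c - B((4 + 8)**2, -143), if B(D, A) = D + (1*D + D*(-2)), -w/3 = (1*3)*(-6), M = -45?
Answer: -14580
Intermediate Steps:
w = 54 (w = -3*1*3*(-6) = -9*(-6) = -3*(-18) = 54)
B(D, A) = 0 (B(D, A) = D + (D - 2*D) = D - D = 0)
c = -14580 (c = 6*(54*(-45)) = 6*(-2430) = -14580)
c - B((4 + 8)**2, -143) = -14580 - 1*0 = -14580 + 0 = -14580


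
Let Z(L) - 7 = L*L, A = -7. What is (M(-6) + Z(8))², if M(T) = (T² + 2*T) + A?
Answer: 7744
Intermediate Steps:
Z(L) = 7 + L² (Z(L) = 7 + L*L = 7 + L²)
M(T) = -7 + T² + 2*T (M(T) = (T² + 2*T) - 7 = -7 + T² + 2*T)
(M(-6) + Z(8))² = ((-7 + (-6)² + 2*(-6)) + (7 + 8²))² = ((-7 + 36 - 12) + (7 + 64))² = (17 + 71)² = 88² = 7744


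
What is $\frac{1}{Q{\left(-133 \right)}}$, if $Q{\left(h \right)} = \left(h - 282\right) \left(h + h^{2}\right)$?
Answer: $- \frac{1}{7285740} \approx -1.3725 \cdot 10^{-7}$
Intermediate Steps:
$Q{\left(h \right)} = \left(-282 + h\right) \left(h + h^{2}\right)$
$\frac{1}{Q{\left(-133 \right)}} = \frac{1}{\left(-133\right) \left(-282 + \left(-133\right)^{2} - -37373\right)} = \frac{1}{\left(-133\right) \left(-282 + 17689 + 37373\right)} = \frac{1}{\left(-133\right) 54780} = \frac{1}{-7285740} = - \frac{1}{7285740}$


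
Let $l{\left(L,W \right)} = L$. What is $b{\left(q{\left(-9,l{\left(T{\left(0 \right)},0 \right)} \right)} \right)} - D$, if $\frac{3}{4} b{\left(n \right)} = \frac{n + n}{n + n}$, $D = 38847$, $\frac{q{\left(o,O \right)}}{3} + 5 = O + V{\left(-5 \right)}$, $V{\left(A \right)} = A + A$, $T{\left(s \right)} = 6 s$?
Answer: $- \frac{116537}{3} \approx -38846.0$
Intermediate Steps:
$V{\left(A \right)} = 2 A$
$q{\left(o,O \right)} = -45 + 3 O$ ($q{\left(o,O \right)} = -15 + 3 \left(O + 2 \left(-5\right)\right) = -15 + 3 \left(O - 10\right) = -15 + 3 \left(-10 + O\right) = -15 + \left(-30 + 3 O\right) = -45 + 3 O$)
$b{\left(n \right)} = \frac{4}{3}$ ($b{\left(n \right)} = \frac{4 \frac{n + n}{n + n}}{3} = \frac{4 \frac{2 n}{2 n}}{3} = \frac{4 \cdot 2 n \frac{1}{2 n}}{3} = \frac{4}{3} \cdot 1 = \frac{4}{3}$)
$b{\left(q{\left(-9,l{\left(T{\left(0 \right)},0 \right)} \right)} \right)} - D = \frac{4}{3} - 38847 = - \frac{116537}{3}$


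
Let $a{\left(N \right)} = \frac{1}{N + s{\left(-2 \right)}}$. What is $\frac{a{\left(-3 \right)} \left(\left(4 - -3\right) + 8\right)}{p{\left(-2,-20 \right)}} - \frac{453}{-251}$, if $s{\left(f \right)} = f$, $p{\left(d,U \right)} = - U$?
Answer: $\frac{8307}{5020} \approx 1.6548$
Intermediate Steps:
$a{\left(N \right)} = \frac{1}{-2 + N}$ ($a{\left(N \right)} = \frac{1}{N - 2} = \frac{1}{-2 + N}$)
$\frac{a{\left(-3 \right)} \left(\left(4 - -3\right) + 8\right)}{p{\left(-2,-20 \right)}} - \frac{453}{-251} = \frac{\frac{1}{-2 - 3} \left(\left(4 - -3\right) + 8\right)}{\left(-1\right) \left(-20\right)} - \frac{453}{-251} = \frac{\frac{1}{-5} \left(\left(4 + 3\right) + 8\right)}{20} - - \frac{453}{251} = - \frac{7 + 8}{5} \cdot \frac{1}{20} + \frac{453}{251} = \left(- \frac{1}{5}\right) 15 \cdot \frac{1}{20} + \frac{453}{251} = \left(-3\right) \frac{1}{20} + \frac{453}{251} = - \frac{3}{20} + \frac{453}{251} = \frac{8307}{5020}$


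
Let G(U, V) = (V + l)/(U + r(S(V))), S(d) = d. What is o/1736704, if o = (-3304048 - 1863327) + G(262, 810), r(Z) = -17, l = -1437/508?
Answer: -643131082457/216150179840 ≈ -2.9754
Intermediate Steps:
l = -1437/508 (l = -1437*1/508 = -1437/508 ≈ -2.8287)
G(U, V) = (-1437/508 + V)/(-17 + U) (G(U, V) = (V - 1437/508)/(U - 17) = (-1437/508 + V)/(-17 + U))
o = -643131082457/124460 (o = (-3304048 - 1863327) + (-1437/508 + 810)/(-17 + 262) = -5167375 + (410043/508)/245 = -5167375 + (1/245)*(410043/508) = -5167375 + 410043/124460 = -643131082457/124460 ≈ -5.1674e+6)
o/1736704 = -643131082457/124460/1736704 = -643131082457/124460*1/1736704 = -643131082457/216150179840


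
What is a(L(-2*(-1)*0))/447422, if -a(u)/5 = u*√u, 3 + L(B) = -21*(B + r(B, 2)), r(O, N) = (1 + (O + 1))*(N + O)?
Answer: 435*I*√87/447422 ≈ 0.0090684*I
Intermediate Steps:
r(O, N) = (2 + O)*(N + O) (r(O, N) = (1 + (1 + O))*(N + O) = (2 + O)*(N + O))
L(B) = -87 - 105*B - 21*B² (L(B) = -3 - 21*(B + (B² + 2*2 + 2*B + 2*B)) = -3 - 21*(B + (B² + 4 + 2*B + 2*B)) = -3 - 21*(B + (4 + B² + 4*B)) = -3 - 21*(4 + B² + 5*B) = -3 + (-84 - 105*B - 21*B²) = -87 - 105*B - 21*B²)
a(u) = -5*u^(3/2) (a(u) = -5*u*√u = -5*u^(3/2))
a(L(-2*(-1)*0))/447422 = -5*(-87 - 105*(-2*(-1))*0 - 21*(-2*(-1)*0)²)^(3/2)/447422 = -5*(-87 - 210*0 - 21*(2*0)²)^(3/2)*(1/447422) = -5*(-87 - 105*0 - 21*0²)^(3/2)*(1/447422) = -5*(-87 + 0 - 21*0)^(3/2)*(1/447422) = -5*(-87 + 0 + 0)^(3/2)*(1/447422) = -(-435)*I*√87*(1/447422) = (435*I*√87)*(1/447422) = 435*I*√87/447422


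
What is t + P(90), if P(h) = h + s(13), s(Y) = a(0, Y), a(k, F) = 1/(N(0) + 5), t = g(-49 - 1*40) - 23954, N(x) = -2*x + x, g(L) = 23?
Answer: -119204/5 ≈ -23841.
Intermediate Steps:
N(x) = -x
t = -23931 (t = 23 - 23954 = -23931)
a(k, F) = ⅕ (a(k, F) = 1/(-1*0 + 5) = 1/(0 + 5) = 1/5 = ⅕)
s(Y) = ⅕
P(h) = ⅕ + h (P(h) = h + ⅕ = ⅕ + h)
t + P(90) = -23931 + (⅕ + 90) = -23931 + 451/5 = -119204/5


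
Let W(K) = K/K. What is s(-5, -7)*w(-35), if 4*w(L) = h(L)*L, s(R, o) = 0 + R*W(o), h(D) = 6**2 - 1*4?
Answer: 1400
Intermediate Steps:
W(K) = 1
h(D) = 32 (h(D) = 36 - 4 = 32)
s(R, o) = R (s(R, o) = 0 + R*1 = 0 + R = R)
w(L) = 8*L (w(L) = (32*L)/4 = 8*L)
s(-5, -7)*w(-35) = -40*(-35) = -5*(-280) = 1400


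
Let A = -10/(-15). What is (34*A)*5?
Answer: 340/3 ≈ 113.33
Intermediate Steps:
A = 2/3 (A = -10*(-1/15) = 2/3 ≈ 0.66667)
(34*A)*5 = (34*(2/3))*5 = (68/3)*5 = 340/3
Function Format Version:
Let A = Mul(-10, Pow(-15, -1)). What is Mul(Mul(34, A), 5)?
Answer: Rational(340, 3) ≈ 113.33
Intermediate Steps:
A = Rational(2, 3) (A = Mul(-10, Rational(-1, 15)) = Rational(2, 3) ≈ 0.66667)
Mul(Mul(34, A), 5) = Mul(Mul(34, Rational(2, 3)), 5) = Mul(Rational(68, 3), 5) = Rational(340, 3)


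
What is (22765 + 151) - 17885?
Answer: 5031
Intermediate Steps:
(22765 + 151) - 17885 = 22916 - 17885 = 5031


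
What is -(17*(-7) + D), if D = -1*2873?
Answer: 2992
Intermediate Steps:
D = -2873
-(17*(-7) + D) = -(17*(-7) - 2873) = -(-119 - 2873) = -1*(-2992) = 2992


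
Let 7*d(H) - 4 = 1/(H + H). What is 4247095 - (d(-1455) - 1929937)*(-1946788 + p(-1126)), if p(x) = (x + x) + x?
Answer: -38333204630881658/10185 ≈ -3.7637e+12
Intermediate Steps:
d(H) = 4/7 + 1/(14*H) (d(H) = 4/7 + 1/(7*(H + H)) = 4/7 + 1/(7*((2*H))) = 4/7 + (1/(2*H))/7 = 4/7 + 1/(14*H))
p(x) = 3*x (p(x) = 2*x + x = 3*x)
4247095 - (d(-1455) - 1929937)*(-1946788 + p(-1126)) = 4247095 - ((1/14)*(1 + 8*(-1455))/(-1455) - 1929937)*(-1946788 + 3*(-1126)) = 4247095 - ((1/14)*(-1/1455)*(1 - 11640) - 1929937)*(-1946788 - 3378) = 4247095 - ((1/14)*(-1/1455)*(-11639) - 1929937)*(-1950166) = 4247095 - (11639/20370 - 1929937)*(-1950166) = 4247095 - (-39312805051)*(-1950166)/20370 = 4247095 - 1*38333247887544233/10185 = 4247095 - 38333247887544233/10185 = -38333204630881658/10185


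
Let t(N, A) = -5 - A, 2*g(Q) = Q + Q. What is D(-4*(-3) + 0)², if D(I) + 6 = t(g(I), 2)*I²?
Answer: 1028196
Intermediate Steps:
g(Q) = Q (g(Q) = (Q + Q)/2 = (2*Q)/2 = Q)
D(I) = -6 - 7*I² (D(I) = -6 + (-5 - 1*2)*I² = -6 + (-5 - 2)*I² = -6 - 7*I²)
D(-4*(-3) + 0)² = (-6 - 7*(-4*(-3) + 0)²)² = (-6 - 7*(12 + 0)²)² = (-6 - 7*12²)² = (-6 - 7*144)² = (-6 - 1008)² = (-1014)² = 1028196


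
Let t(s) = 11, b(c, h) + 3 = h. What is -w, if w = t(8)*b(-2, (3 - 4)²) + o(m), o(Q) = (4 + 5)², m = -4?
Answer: -59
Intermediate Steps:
b(c, h) = -3 + h
o(Q) = 81 (o(Q) = 9² = 81)
w = 59 (w = 11*(-3 + (3 - 4)²) + 81 = 11*(-3 + (-1)²) + 81 = 11*(-3 + 1) + 81 = 11*(-2) + 81 = -22 + 81 = 59)
-w = -1*59 = -59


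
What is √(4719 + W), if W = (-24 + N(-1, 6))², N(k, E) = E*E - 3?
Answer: 40*√3 ≈ 69.282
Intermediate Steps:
N(k, E) = -3 + E² (N(k, E) = E² - 3 = -3 + E²)
W = 81 (W = (-24 + (-3 + 6²))² = (-24 + (-3 + 36))² = (-24 + 33)² = 9² = 81)
√(4719 + W) = √(4719 + 81) = √4800 = 40*√3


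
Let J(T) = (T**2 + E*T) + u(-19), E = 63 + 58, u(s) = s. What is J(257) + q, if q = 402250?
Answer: 499377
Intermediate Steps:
E = 121
J(T) = -19 + T**2 + 121*T (J(T) = (T**2 + 121*T) - 19 = -19 + T**2 + 121*T)
J(257) + q = (-19 + 257**2 + 121*257) + 402250 = (-19 + 66049 + 31097) + 402250 = 97127 + 402250 = 499377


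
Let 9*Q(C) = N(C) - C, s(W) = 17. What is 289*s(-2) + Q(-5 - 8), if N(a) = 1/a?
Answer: 191663/39 ≈ 4914.4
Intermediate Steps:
Q(C) = -C/9 + 1/(9*C) (Q(C) = (1/C - C)/9 = -C/9 + 1/(9*C))
289*s(-2) + Q(-5 - 8) = 289*17 + (1 - (-5 - 8)²)/(9*(-5 - 8)) = 4913 + (⅑)*(1 - 1*(-13)²)/(-13) = 4913 + (⅑)*(-1/13)*(1 - 1*169) = 4913 + (⅑)*(-1/13)*(1 - 169) = 4913 + (⅑)*(-1/13)*(-168) = 4913 + 56/39 = 191663/39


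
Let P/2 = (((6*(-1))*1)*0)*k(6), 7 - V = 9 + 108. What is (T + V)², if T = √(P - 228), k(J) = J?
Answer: 11872 - 440*I*√57 ≈ 11872.0 - 3321.9*I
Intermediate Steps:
V = -110 (V = 7 - (9 + 108) = 7 - 1*117 = 7 - 117 = -110)
P = 0 (P = 2*((((6*(-1))*1)*0)*6) = 2*((-6*1*0)*6) = 2*(-6*0*6) = 2*(0*6) = 2*0 = 0)
T = 2*I*√57 (T = √(0 - 228) = √(-228) = 2*I*√57 ≈ 15.1*I)
(T + V)² = (2*I*√57 - 110)² = (-110 + 2*I*√57)²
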